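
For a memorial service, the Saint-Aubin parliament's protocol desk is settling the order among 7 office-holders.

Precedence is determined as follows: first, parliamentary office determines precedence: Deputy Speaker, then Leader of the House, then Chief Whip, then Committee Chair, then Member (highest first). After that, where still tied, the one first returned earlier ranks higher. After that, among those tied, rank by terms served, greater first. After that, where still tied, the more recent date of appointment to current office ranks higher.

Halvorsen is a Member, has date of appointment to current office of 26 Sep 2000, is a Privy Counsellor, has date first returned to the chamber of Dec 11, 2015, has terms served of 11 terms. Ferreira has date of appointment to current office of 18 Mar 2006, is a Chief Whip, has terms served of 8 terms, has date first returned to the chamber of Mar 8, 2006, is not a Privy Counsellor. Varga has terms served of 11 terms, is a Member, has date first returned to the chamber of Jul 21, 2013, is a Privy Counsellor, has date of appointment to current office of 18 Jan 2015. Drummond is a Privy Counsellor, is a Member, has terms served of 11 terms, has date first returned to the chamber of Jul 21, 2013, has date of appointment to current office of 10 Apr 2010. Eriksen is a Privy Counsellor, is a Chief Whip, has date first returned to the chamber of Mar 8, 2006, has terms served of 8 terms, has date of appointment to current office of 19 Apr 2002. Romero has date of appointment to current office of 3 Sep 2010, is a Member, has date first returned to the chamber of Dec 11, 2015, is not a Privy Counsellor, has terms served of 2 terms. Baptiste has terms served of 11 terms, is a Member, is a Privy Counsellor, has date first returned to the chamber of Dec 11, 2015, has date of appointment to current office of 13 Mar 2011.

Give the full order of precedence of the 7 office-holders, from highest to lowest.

Ferreira, Eriksen, Varga, Drummond, Baptiste, Halvorsen, Romero

By parliamentary office: Ferreira and Eriksen (Chief Whip); then Varga, Drummond, Baptiste, Halvorsen and Romero (Member).
Ferreira and Eriksen both have date first returned to the chamber Mar 8, 2006, so the next rule applies.
Ferreira and Eriksen both have terms served 8 terms, so the next rule applies.
Among Ferreira and Eriksen, by date of appointment to current office (later first): Ferreira (18 Mar 2006) before Eriksen (19 Apr 2002).
Among Varga, Drummond, Baptiste, Halvorsen and Romero, by date first returned to the chamber (earlier first): Varga and Drummond (Jul 21, 2013) before Baptiste, Halvorsen and Romero (Dec 11, 2015).
Varga and Drummond both have terms served 11 terms, so the next rule applies.
Among Varga and Drummond, by date of appointment to current office (later first): Varga (18 Jan 2015) before Drummond (10 Apr 2010).
Among Baptiste, Halvorsen and Romero, by terms served (higher first): Baptiste and Halvorsen (11 terms) before Romero (2 terms).
Among Baptiste and Halvorsen, by date of appointment to current office (later first): Baptiste (13 Mar 2011) before Halvorsen (26 Sep 2000).
Full order: Ferreira, Eriksen, Varga, Drummond, Baptiste, Halvorsen, Romero.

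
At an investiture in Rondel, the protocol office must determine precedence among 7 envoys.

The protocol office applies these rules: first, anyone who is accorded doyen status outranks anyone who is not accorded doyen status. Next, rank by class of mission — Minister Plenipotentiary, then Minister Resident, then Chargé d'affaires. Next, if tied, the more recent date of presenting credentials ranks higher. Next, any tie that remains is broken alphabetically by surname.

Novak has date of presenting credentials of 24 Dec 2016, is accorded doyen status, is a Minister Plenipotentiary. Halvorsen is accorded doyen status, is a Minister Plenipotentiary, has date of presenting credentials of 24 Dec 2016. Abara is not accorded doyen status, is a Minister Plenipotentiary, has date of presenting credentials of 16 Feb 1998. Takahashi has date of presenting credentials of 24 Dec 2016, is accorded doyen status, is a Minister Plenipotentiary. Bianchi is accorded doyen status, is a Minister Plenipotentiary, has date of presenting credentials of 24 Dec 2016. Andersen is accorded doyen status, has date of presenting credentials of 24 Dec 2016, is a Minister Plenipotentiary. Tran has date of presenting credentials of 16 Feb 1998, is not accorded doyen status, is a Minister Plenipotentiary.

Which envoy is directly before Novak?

By the first rule: Andersen, Bianchi, Halvorsen, Novak and Takahashi (each accorded doyen status); then Abara and Tran (both not accorded doyen status).
Andersen, Bianchi, Halvorsen, Novak and Takahashi are each Minister Plenipotentiary, so the next rule applies.
Andersen, Bianchi, Halvorsen, Novak and Takahashi all have date of presenting credentials 24 Dec 2016, so the next rule applies.
Among Andersen, Bianchi, Halvorsen, Novak and Takahashi, alphabetically by surname: Andersen before Bianchi before Halvorsen before Novak before Takahashi.
Abara and Tran are each Minister Plenipotentiary, so the next rule applies.
Abara and Tran both have date of presenting credentials 16 Feb 1998, so the next rule applies.
Among Abara and Tran, alphabetically by surname: Abara before Tran.
Order: Andersen, Bianchi, Halvorsen, Novak, Takahashi, Abara, Tran.

Halvorsen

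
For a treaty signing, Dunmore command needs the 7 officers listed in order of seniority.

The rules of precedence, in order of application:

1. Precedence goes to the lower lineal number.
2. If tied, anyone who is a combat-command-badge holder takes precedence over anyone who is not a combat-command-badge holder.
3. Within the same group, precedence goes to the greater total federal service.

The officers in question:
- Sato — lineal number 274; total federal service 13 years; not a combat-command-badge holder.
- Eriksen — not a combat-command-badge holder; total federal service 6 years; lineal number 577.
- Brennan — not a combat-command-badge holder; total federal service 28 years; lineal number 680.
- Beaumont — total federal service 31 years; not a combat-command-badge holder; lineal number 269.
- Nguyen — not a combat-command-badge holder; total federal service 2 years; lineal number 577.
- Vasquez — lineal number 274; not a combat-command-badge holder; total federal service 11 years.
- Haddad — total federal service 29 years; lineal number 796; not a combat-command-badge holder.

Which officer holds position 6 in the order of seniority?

Brennan

By lineal number (lower first): Beaumont (269); then Sato and Vasquez (both 274); then Eriksen and Nguyen (both 577); then Brennan (680); then Haddad (796).
Sato and Vasquez are each not a combat-command-badge holder, so the next rule applies.
Among Sato and Vasquez, by total federal service (higher first): Sato (13 years) before Vasquez (11 years).
Eriksen and Nguyen are each not a combat-command-badge holder, so the next rule applies.
Among Eriksen and Nguyen, by total federal service (higher first): Eriksen (6 years) before Nguyen (2 years).
Order: Beaumont, Sato, Vasquez, Eriksen, Nguyen, Brennan, Haddad.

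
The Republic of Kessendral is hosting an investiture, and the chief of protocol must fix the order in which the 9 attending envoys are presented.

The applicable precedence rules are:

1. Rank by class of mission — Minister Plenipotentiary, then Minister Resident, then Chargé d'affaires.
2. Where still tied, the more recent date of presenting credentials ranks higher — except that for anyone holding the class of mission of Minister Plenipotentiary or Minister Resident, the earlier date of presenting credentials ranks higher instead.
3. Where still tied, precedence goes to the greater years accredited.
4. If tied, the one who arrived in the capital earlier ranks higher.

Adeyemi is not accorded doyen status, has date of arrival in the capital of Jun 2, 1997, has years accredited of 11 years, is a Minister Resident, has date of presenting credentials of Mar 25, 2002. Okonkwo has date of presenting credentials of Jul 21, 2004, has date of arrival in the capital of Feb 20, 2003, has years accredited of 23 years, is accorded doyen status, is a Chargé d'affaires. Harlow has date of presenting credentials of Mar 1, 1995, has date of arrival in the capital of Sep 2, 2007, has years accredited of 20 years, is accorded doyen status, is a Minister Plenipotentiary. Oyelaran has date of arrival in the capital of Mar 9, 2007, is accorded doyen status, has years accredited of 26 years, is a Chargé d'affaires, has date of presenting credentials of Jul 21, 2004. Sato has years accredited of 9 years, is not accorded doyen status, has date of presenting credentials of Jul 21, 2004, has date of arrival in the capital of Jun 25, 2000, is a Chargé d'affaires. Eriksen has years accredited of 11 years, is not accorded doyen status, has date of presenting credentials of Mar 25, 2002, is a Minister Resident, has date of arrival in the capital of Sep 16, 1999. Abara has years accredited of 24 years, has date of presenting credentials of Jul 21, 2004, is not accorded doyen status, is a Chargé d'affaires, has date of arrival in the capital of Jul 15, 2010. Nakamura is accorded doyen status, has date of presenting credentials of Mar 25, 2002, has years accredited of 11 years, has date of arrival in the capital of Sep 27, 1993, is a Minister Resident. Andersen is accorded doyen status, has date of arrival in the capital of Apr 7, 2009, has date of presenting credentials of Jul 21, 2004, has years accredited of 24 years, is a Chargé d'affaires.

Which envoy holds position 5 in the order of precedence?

By class of mission: Harlow (Minister Plenipotentiary); then Nakamura, Adeyemi and Eriksen (Minister Resident); then Oyelaran, Andersen, Abara, Okonkwo and Sato (Chargé d'affaires).
Nakamura, Adeyemi and Eriksen all have date of presenting credentials Mar 25, 2002, so the next rule applies.
Nakamura, Adeyemi and Eriksen all have years accredited 11 years, so the next rule applies.
Among Nakamura, Adeyemi and Eriksen, by date of arrival in the capital (earlier first): Nakamura (Sep 27, 1993) before Adeyemi (Jun 2, 1997) before Eriksen (Sep 16, 1999).
Oyelaran, Andersen, Abara, Okonkwo and Sato all have date of presenting credentials Jul 21, 2004, so the next rule applies.
Among Oyelaran, Andersen, Abara, Okonkwo and Sato, by years accredited (higher first): Oyelaran (26 years) before Andersen and Abara (24 years) before Okonkwo (23 years) before Sato (9 years).
Among Andersen and Abara, by date of arrival in the capital (earlier first): Andersen (Apr 7, 2009) before Abara (Jul 15, 2010).
Order: Harlow, Nakamura, Adeyemi, Eriksen, Oyelaran, Andersen, Abara, Okonkwo, Sato.

Oyelaran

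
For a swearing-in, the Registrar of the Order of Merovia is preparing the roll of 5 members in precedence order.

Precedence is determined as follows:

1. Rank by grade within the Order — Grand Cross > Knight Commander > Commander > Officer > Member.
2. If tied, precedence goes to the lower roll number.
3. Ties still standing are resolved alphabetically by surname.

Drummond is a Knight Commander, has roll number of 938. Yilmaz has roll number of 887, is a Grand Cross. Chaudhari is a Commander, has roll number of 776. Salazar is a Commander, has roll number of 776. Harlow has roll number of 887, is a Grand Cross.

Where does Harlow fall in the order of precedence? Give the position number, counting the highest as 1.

By grade within the Order: Harlow and Yilmaz (Grand Cross); then Drummond (Knight Commander); then Chaudhari and Salazar (Commander).
Harlow and Yilmaz both have roll number 887, so the next rule applies.
Among Harlow and Yilmaz, alphabetically by surname: Harlow before Yilmaz.
Chaudhari and Salazar both have roll number 776, so the next rule applies.
Among Chaudhari and Salazar, alphabetically by surname: Chaudhari before Salazar.
Order: Harlow, Yilmaz, Drummond, Chaudhari, Salazar. So position 1.

1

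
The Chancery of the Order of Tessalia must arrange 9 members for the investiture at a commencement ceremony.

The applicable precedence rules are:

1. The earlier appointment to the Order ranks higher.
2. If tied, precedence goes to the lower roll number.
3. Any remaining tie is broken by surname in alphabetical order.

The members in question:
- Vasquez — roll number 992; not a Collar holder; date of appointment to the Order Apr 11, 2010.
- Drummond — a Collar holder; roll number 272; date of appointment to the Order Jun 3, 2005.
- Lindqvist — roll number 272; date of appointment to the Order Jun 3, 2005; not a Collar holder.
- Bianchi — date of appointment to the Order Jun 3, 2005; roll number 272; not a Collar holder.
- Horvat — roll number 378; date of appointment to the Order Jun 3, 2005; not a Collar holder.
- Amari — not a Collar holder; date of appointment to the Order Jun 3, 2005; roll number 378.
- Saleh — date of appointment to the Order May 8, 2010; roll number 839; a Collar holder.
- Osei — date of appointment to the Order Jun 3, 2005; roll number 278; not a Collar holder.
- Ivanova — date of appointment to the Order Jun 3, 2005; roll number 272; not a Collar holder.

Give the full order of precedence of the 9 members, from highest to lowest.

Bianchi, Drummond, Ivanova, Lindqvist, Osei, Amari, Horvat, Vasquez, Saleh

By date of appointment to the Order (earlier first): Bianchi, Drummond, Ivanova, Lindqvist, Osei, Amari and Horvat (each Jun 3, 2005); then Vasquez (Apr 11, 2010); then Saleh (May 8, 2010).
Among Bianchi, Drummond, Ivanova, Lindqvist, Osei, Amari and Horvat, by roll number (lower first): Bianchi, Drummond, Ivanova and Lindqvist (272) before Osei (278) before Amari and Horvat (378).
Among Bianchi, Drummond, Ivanova and Lindqvist, alphabetically by surname: Bianchi before Drummond before Ivanova before Lindqvist.
Among Amari and Horvat, alphabetically by surname: Amari before Horvat.
Full order: Bianchi, Drummond, Ivanova, Lindqvist, Osei, Amari, Horvat, Vasquez, Saleh.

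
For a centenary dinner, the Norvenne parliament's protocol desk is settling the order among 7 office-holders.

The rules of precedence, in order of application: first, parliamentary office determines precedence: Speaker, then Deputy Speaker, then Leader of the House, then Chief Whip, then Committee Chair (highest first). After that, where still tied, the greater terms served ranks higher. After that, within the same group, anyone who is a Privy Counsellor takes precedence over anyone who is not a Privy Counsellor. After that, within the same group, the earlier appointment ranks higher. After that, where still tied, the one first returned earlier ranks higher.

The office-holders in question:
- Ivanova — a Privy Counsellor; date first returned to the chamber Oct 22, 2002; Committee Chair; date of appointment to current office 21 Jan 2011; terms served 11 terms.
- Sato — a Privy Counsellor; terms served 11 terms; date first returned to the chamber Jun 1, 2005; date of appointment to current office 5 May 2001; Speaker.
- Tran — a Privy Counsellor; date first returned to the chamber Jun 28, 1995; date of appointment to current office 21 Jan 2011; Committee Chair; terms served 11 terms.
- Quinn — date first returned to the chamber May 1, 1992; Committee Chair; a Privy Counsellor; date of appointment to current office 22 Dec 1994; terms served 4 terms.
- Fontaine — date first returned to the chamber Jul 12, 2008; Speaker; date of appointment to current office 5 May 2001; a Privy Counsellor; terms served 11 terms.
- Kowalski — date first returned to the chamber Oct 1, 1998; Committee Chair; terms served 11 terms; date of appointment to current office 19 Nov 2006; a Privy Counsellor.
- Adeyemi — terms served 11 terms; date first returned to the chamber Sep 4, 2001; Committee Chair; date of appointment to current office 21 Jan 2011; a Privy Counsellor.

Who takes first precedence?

Sato

By parliamentary office: Sato and Fontaine (Speaker); then Kowalski, Tran, Adeyemi, Ivanova and Quinn (Committee Chair).
Sato and Fontaine both have terms served 11 terms, so the next rule applies.
Sato and Fontaine are each a Privy Counsellor, so the next rule applies.
Sato and Fontaine both have date of appointment to current office 5 May 2001, so the next rule applies.
Among Sato and Fontaine, by date first returned to the chamber (earlier first): Sato (Jun 1, 2005) before Fontaine (Jul 12, 2008).
Among Kowalski, Tran, Adeyemi, Ivanova and Quinn, by terms served (higher first): Kowalski, Tran, Adeyemi and Ivanova (11 terms) before Quinn (4 terms).
Kowalski, Tran, Adeyemi and Ivanova are each a Privy Counsellor, so the next rule applies.
Among Kowalski, Tran, Adeyemi and Ivanova, by date of appointment to current office (earlier first): Kowalski (19 Nov 2006) before Tran, Adeyemi and Ivanova (21 Jan 2011).
Among Tran, Adeyemi and Ivanova, by date first returned to the chamber (earlier first): Tran (Jun 28, 1995) before Adeyemi (Sep 4, 2001) before Ivanova (Oct 22, 2002).
Order: Sato, Fontaine, Kowalski, Tran, Adeyemi, Ivanova, Quinn.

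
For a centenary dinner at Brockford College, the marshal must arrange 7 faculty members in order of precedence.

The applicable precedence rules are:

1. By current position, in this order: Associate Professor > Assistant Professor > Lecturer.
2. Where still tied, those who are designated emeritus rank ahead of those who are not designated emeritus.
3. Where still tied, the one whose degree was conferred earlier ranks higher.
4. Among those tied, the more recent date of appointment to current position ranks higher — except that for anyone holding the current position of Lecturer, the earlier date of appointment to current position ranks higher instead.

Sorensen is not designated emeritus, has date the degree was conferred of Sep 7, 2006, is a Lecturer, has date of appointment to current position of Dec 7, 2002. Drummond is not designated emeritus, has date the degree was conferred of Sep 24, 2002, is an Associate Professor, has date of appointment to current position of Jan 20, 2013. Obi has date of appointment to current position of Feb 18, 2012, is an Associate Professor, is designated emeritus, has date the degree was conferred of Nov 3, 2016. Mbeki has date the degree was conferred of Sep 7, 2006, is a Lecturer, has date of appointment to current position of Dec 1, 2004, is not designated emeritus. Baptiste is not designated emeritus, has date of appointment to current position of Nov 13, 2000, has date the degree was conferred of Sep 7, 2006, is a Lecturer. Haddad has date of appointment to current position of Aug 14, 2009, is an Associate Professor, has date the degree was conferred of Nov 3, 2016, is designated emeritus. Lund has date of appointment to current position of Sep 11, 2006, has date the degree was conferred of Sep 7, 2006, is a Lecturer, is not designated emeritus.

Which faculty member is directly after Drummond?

Baptiste

By current position: Obi, Haddad and Drummond (Associate Professor); then Baptiste, Sorensen, Mbeki and Lund (Lecturer).
Among Obi, Haddad and Drummond, designated emeritus before not designated emeritus: Obi and Haddad (designated emeritus) before Drummond (not designated emeritus).
Obi and Haddad both have date the degree was conferred Nov 3, 2016, so the next rule applies.
Among Obi and Haddad, by date of appointment to current position (later first): Obi (Feb 18, 2012) before Haddad (Aug 14, 2009).
Baptiste, Sorensen, Mbeki and Lund are each not designated emeritus, so the next rule applies.
Baptiste, Sorensen, Mbeki and Lund all have date the degree was conferred Sep 7, 2006, so the next rule applies.
Among Baptiste, Sorensen, Mbeki and Lund, by date of appointment to current position (earlier first) (reversed rule for this group): Baptiste (Nov 13, 2000) before Sorensen (Dec 7, 2002) before Mbeki (Dec 1, 2004) before Lund (Sep 11, 2006).
Order: Obi, Haddad, Drummond, Baptiste, Sorensen, Mbeki, Lund.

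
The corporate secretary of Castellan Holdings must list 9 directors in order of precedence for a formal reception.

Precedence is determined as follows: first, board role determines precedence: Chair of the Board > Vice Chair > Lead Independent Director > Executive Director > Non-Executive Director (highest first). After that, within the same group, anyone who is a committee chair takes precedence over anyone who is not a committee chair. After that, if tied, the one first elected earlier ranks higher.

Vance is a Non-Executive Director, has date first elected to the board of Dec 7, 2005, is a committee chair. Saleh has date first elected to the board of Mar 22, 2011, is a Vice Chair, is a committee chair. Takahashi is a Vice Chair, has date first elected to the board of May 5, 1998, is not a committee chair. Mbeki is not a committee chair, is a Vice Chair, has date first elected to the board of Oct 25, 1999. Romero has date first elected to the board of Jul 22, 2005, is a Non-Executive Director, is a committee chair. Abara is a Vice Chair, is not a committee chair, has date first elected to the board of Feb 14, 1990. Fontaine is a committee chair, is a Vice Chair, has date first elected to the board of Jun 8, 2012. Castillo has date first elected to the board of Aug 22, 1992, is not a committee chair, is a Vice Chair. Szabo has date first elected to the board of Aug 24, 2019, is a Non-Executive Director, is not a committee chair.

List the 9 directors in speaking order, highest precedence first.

By board role: Saleh, Fontaine, Abara, Castillo, Takahashi and Mbeki (Vice Chair); then Romero, Vance and Szabo (Non-Executive Director).
Among Saleh, Fontaine, Abara, Castillo, Takahashi and Mbeki, a committee chair before not a committee chair: Saleh and Fontaine (a committee chair) before Abara, Castillo, Takahashi and Mbeki (not a committee chair).
Among Saleh and Fontaine, by date first elected to the board (earlier first): Saleh (Mar 22, 2011) before Fontaine (Jun 8, 2012).
Among Abara, Castillo, Takahashi and Mbeki, by date first elected to the board (earlier first): Abara (Feb 14, 1990) before Castillo (Aug 22, 1992) before Takahashi (May 5, 1998) before Mbeki (Oct 25, 1999).
Among Romero, Vance and Szabo, a committee chair before not a committee chair: Romero and Vance (a committee chair) before Szabo (not a committee chair).
Among Romero and Vance, by date first elected to the board (earlier first): Romero (Jul 22, 2005) before Vance (Dec 7, 2005).
Full order: Saleh, Fontaine, Abara, Castillo, Takahashi, Mbeki, Romero, Vance, Szabo.

Saleh, Fontaine, Abara, Castillo, Takahashi, Mbeki, Romero, Vance, Szabo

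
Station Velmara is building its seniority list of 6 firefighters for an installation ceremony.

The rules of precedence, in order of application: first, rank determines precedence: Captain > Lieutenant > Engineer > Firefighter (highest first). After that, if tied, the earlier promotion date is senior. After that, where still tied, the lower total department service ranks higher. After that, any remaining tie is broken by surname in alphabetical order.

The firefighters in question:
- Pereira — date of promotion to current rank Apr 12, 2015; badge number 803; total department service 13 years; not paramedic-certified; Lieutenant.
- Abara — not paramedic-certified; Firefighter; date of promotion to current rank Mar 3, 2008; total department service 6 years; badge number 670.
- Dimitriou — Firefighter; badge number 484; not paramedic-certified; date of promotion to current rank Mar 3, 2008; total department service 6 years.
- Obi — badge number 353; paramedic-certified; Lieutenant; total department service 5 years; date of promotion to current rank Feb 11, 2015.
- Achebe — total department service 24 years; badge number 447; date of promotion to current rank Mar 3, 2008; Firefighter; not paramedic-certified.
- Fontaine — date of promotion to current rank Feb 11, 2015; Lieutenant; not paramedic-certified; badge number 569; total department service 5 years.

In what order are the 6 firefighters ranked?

By rank: Fontaine, Obi and Pereira (Lieutenant); then Abara, Dimitriou and Achebe (Firefighter).
Among Fontaine, Obi and Pereira, by date of promotion to current rank (earlier first): Fontaine and Obi (Feb 11, 2015) before Pereira (Apr 12, 2015).
Fontaine and Obi both have total department service 5 years, so the next rule applies.
Among Fontaine and Obi, alphabetically by surname: Fontaine before Obi.
Abara, Dimitriou and Achebe all have date of promotion to current rank Mar 3, 2008, so the next rule applies.
Among Abara, Dimitriou and Achebe, by total department service (lower first): Abara and Dimitriou (6 years) before Achebe (24 years).
Among Abara and Dimitriou, alphabetically by surname: Abara before Dimitriou.
Full order: Fontaine, Obi, Pereira, Abara, Dimitriou, Achebe.

Fontaine, Obi, Pereira, Abara, Dimitriou, Achebe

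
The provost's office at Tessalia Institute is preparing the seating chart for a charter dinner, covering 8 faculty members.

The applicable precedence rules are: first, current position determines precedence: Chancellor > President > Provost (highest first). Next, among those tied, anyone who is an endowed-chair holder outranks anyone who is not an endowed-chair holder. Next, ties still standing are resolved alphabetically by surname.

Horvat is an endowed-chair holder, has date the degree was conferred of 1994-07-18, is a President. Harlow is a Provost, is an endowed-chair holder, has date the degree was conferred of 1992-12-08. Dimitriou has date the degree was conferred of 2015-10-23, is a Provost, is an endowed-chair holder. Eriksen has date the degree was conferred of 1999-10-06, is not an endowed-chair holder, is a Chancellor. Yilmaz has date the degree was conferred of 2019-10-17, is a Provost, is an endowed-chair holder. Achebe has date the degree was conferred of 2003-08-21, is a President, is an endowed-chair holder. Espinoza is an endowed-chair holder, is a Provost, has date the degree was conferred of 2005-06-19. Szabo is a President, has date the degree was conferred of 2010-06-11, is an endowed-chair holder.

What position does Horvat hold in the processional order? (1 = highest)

By current position: Eriksen (Chancellor); then Achebe, Horvat and Szabo (President); then Dimitriou, Espinoza, Harlow and Yilmaz (Provost).
Achebe, Horvat and Szabo are each an endowed-chair holder, so the next rule applies.
Among Achebe, Horvat and Szabo, alphabetically by surname: Achebe before Horvat before Szabo.
Dimitriou, Espinoza, Harlow and Yilmaz are each an endowed-chair holder, so the next rule applies.
Among Dimitriou, Espinoza, Harlow and Yilmaz, alphabetically by surname: Dimitriou before Espinoza before Harlow before Yilmaz.
Order: Eriksen, Achebe, Horvat, Szabo, Dimitriou, Espinoza, Harlow, Yilmaz. So position 3.

3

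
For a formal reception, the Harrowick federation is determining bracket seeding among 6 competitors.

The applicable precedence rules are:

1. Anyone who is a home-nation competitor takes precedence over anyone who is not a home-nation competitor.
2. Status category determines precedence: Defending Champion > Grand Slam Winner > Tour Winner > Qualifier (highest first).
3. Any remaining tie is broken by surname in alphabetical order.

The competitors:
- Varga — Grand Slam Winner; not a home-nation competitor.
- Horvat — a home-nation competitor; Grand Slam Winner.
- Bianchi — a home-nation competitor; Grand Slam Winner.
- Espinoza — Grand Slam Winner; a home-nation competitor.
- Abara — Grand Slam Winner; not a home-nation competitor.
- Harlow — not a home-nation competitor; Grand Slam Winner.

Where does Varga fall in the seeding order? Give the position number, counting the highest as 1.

6

By the first rule: Bianchi, Espinoza and Horvat (each a home-nation competitor); then Abara, Harlow and Varga (each not a home-nation competitor).
Bianchi, Espinoza and Horvat are each Grand Slam Winner, so the next rule applies.
Among Bianchi, Espinoza and Horvat, alphabetically by surname: Bianchi before Espinoza before Horvat.
Abara, Harlow and Varga are each Grand Slam Winner, so the next rule applies.
Among Abara, Harlow and Varga, alphabetically by surname: Abara before Harlow before Varga.
Order: Bianchi, Espinoza, Horvat, Abara, Harlow, Varga. So position 6.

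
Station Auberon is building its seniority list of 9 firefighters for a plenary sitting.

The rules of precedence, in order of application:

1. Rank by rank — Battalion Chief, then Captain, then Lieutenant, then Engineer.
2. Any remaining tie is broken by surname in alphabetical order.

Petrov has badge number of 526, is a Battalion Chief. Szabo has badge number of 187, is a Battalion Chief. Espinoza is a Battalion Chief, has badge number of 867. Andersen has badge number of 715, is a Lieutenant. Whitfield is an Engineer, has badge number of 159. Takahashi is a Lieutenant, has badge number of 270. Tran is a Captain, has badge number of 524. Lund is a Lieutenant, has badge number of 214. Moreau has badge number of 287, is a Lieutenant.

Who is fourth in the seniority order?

Tran

By rank: Espinoza, Petrov and Szabo (Battalion Chief); then Tran (Captain); then Andersen, Lund, Moreau and Takahashi (Lieutenant); then Whitfield (Engineer).
Among Espinoza, Petrov and Szabo, alphabetically by surname: Espinoza before Petrov before Szabo.
Among Andersen, Lund, Moreau and Takahashi, alphabetically by surname: Andersen before Lund before Moreau before Takahashi.
Order: Espinoza, Petrov, Szabo, Tran, Andersen, Lund, Moreau, Takahashi, Whitfield.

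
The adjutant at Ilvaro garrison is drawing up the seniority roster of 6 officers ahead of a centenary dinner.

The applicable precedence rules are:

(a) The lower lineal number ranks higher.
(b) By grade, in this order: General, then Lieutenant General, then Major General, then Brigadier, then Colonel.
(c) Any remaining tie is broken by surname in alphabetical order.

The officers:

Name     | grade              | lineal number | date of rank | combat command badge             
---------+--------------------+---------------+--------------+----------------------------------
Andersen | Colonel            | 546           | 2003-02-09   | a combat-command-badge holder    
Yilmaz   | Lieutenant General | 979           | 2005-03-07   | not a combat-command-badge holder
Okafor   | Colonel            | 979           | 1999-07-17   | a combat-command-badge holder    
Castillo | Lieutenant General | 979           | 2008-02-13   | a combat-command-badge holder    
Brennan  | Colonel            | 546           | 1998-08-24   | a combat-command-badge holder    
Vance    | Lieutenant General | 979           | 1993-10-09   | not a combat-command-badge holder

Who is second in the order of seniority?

Brennan

By lineal number (lower first): Andersen and Brennan (both 546); then Castillo, Vance, Yilmaz and Okafor (each 979).
Andersen and Brennan are each Colonel, so the next rule applies.
Among Andersen and Brennan, alphabetically by surname: Andersen before Brennan.
Among Castillo, Vance, Yilmaz and Okafor, by grade: Castillo, Vance and Yilmaz (Lieutenant General) before Okafor (Colonel).
Among Castillo, Vance and Yilmaz, alphabetically by surname: Castillo before Vance before Yilmaz.
Order: Andersen, Brennan, Castillo, Vance, Yilmaz, Okafor.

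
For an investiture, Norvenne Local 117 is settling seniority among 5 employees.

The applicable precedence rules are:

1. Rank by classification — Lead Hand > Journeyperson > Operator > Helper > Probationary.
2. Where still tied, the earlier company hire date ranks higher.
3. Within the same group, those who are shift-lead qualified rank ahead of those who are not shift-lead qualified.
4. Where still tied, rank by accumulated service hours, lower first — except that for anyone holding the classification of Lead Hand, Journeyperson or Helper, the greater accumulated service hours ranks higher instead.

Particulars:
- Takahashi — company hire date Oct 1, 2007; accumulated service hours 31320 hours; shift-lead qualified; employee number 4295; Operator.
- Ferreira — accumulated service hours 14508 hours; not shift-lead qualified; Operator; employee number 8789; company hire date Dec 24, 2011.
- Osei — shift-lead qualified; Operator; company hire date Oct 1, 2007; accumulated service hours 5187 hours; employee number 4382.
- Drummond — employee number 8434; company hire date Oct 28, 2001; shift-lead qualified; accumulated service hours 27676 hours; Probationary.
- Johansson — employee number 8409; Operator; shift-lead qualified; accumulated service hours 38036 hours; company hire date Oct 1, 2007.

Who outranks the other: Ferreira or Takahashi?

Takahashi

By classification: Osei, Takahashi, Johansson and Ferreira (Operator); then Drummond (Probationary).
Among Osei, Takahashi, Johansson and Ferreira, by company hire date (earlier first): Osei, Takahashi and Johansson (Oct 1, 2007) before Ferreira (Dec 24, 2011).
Osei, Takahashi and Johansson are each shift-lead qualified, so the next rule applies.
Among Osei, Takahashi and Johansson, by accumulated service hours (lower first): Osei (5187 hours) before Takahashi (31320 hours) before Johansson (38036 hours).
So Takahashi takes precedence.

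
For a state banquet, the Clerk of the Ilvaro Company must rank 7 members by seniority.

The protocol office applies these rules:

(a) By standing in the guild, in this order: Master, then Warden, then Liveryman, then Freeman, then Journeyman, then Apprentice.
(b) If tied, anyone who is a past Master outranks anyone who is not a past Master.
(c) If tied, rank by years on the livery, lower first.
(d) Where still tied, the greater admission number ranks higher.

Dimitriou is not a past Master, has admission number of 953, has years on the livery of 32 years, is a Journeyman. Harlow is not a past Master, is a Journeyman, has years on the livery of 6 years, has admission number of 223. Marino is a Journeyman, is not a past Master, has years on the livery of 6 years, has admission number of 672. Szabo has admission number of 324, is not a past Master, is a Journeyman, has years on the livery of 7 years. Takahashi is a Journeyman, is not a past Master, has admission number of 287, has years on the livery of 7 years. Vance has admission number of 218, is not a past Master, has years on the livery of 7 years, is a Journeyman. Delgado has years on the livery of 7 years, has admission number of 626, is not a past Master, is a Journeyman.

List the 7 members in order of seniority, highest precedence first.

By standing in the guild: Marino, Harlow, Delgado, Szabo, Takahashi, Vance and Dimitriou (Journeyman).
Marino, Harlow, Delgado, Szabo, Takahashi, Vance and Dimitriou are each not a past Master, so the next rule applies.
Among Marino, Harlow, Delgado, Szabo, Takahashi, Vance and Dimitriou, by years on the livery (lower first): Marino and Harlow (6 years) before Delgado, Szabo, Takahashi and Vance (7 years) before Dimitriou (32 years).
Among Marino and Harlow, by admission number (higher first): Marino (672) before Harlow (223).
Among Delgado, Szabo, Takahashi and Vance, by admission number (higher first): Delgado (626) before Szabo (324) before Takahashi (287) before Vance (218).
Full order: Marino, Harlow, Delgado, Szabo, Takahashi, Vance, Dimitriou.

Marino, Harlow, Delgado, Szabo, Takahashi, Vance, Dimitriou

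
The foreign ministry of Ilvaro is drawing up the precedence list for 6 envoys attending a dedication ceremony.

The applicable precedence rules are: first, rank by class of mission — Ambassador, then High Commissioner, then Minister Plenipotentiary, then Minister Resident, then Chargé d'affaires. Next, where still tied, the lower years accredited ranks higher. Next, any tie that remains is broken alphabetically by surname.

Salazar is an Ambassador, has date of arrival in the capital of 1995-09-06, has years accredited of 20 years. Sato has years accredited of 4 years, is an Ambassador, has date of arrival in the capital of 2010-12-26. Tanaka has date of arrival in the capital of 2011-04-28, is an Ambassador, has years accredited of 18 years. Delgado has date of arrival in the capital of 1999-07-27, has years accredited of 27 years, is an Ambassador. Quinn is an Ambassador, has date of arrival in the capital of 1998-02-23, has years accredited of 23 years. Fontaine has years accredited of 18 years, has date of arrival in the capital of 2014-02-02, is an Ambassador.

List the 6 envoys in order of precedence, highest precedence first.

By class of mission: Sato, Fontaine, Tanaka, Salazar, Quinn and Delgado (Ambassador).
Among Sato, Fontaine, Tanaka, Salazar, Quinn and Delgado, by years accredited (lower first): Sato (4 years) before Fontaine and Tanaka (18 years) before Salazar (20 years) before Quinn (23 years) before Delgado (27 years).
Among Fontaine and Tanaka, alphabetically by surname: Fontaine before Tanaka.
Full order: Sato, Fontaine, Tanaka, Salazar, Quinn, Delgado.

Sato, Fontaine, Tanaka, Salazar, Quinn, Delgado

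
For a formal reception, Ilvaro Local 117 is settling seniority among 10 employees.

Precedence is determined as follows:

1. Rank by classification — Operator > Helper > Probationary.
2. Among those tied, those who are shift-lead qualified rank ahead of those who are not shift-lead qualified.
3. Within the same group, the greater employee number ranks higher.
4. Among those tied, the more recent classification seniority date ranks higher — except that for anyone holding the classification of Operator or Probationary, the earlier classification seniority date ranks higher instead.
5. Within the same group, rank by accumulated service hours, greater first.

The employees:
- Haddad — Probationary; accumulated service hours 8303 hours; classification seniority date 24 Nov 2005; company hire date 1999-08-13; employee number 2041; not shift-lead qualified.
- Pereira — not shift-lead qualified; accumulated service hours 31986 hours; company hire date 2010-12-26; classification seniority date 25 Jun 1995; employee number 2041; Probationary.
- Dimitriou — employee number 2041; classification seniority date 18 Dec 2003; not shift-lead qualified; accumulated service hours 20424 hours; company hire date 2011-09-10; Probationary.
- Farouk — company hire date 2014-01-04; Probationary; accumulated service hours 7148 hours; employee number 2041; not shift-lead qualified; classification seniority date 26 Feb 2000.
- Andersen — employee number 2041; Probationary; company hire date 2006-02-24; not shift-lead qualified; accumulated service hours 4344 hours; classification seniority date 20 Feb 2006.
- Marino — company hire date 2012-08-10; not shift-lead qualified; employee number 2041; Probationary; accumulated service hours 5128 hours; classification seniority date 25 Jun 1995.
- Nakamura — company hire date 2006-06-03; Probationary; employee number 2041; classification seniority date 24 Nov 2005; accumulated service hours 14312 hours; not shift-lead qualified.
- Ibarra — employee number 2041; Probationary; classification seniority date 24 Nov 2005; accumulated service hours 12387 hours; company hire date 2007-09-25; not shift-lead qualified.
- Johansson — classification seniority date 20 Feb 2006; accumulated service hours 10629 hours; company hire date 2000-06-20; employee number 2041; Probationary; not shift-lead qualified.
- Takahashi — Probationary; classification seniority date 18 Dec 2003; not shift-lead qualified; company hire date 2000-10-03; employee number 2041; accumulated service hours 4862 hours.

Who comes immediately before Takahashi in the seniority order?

By classification: Pereira, Marino, Farouk, Dimitriou, Takahashi, Nakamura, Ibarra, Haddad, Johansson and Andersen (Probationary).
Pereira, Marino, Farouk, Dimitriou, Takahashi, Nakamura, Ibarra, Haddad, Johansson and Andersen are each not shift-lead qualified, so the next rule applies.
Pereira, Marino, Farouk, Dimitriou, Takahashi, Nakamura, Ibarra, Haddad, Johansson and Andersen all have employee number 2041, so the next rule applies.
Among Pereira, Marino, Farouk, Dimitriou, Takahashi, Nakamura, Ibarra, Haddad, Johansson and Andersen, by classification seniority date (earlier first) (reversed rule for this group): Pereira and Marino (25 Jun 1995) before Farouk (26 Feb 2000) before Dimitriou and Takahashi (18 Dec 2003) before Nakamura, Ibarra and Haddad (24 Nov 2005) before Johansson and Andersen (20 Feb 2006).
Among Pereira and Marino, by accumulated service hours (higher first): Pereira (31986 hours) before Marino (5128 hours).
Among Dimitriou and Takahashi, by accumulated service hours (higher first): Dimitriou (20424 hours) before Takahashi (4862 hours).
Among Nakamura, Ibarra and Haddad, by accumulated service hours (higher first): Nakamura (14312 hours) before Ibarra (12387 hours) before Haddad (8303 hours).
Among Johansson and Andersen, by accumulated service hours (higher first): Johansson (10629 hours) before Andersen (4344 hours).
Order: Pereira, Marino, Farouk, Dimitriou, Takahashi, Nakamura, Ibarra, Haddad, Johansson, Andersen.

Dimitriou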